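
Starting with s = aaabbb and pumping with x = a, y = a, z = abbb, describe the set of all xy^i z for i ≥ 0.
{xy^i z : i ≥ 0} = {a^(2+i) b^3 : i ≥ 0} = {aabbb, aaabbb, aaaabbb, ...}

With x = a, y = a, z = abbb: Starting with aaabbb and pumping the second 'a', we get strings with 2+i a's followed by 3 b's for i = 0, 1, 2, ...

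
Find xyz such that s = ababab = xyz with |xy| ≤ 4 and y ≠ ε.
x = 'a', y = 'ba', z = 'bab'

For s = ababab and p = 4, one valid decomposition is:
- x = 'a' (length 1)
- y = 'ba' (length 2)
- z = 'bab' (length 3)

Verification:
- xyz = 'a' + 'ba' + 'bab' = ababab ✓
- |xy| = 3 ≤ 4 ✓
- |y| = 2 > 0 ✓

All pumping lemma constraints are satisfied.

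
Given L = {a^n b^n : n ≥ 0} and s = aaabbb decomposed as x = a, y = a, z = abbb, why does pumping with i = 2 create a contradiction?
xy²z = aaaabbb ∉ L

Pumping with i = 2 replaces y = a by y² = aa:
- Original: s = xyz = aaabbb; aaabbb = a^3 b^3 has equal counts (3 = 3), so it is in L
- Pumped: xy²z = a · aa · abbb = aaaabbb
- aaaabbb has 4 a's and 3 b's; 4 ≠ 3, so it is not in L

The pumping lemma would require xy²z ∈ L, so this decomposition yields a contradiction.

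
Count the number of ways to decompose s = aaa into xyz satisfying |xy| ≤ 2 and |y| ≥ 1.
3

For s = 'aaa' with pumping length p = 2:

Constraints: |xy| ≤ 2, |y| > 0

Valid decompositions (|xy| ≤ p, |y| ≥ 1):
  • x='', y='a', z='aa'
  • x='a', y='a', z='a'
  • x='', y='aa', z='a'

Total count: 3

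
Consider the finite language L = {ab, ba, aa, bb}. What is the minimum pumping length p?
p = 3

For a finite language L, the pumping lemma holds vacuously if p > max|s| for s ∈ L.

The longest string in L = {ab, ba, aa, bb} has length 2.
If p = 3, then no string s ∈ L has |s| ≥ p, so the condition is vacuously true.

The minimum pumping length is p = 3.

Why no smaller p works: for any p ≤ 2, the longest string s ∈ L has |s| = 2 ≥ p, so it would
have to be pumpable; but pumping up (i = 2, 3, ...) produces ever longer strings, which cannot all lie in the
finite language L. So the pumping property fails for every p ≤ 2.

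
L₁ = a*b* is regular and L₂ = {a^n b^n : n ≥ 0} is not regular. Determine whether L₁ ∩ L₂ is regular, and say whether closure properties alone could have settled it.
No — L₁ ∩ L₂ is not regular.

Every string a^n b^n already lies in a*b*, so L₁ ∩ L₂ = {a^n b^n : n ≥ 0} = L₂ itself, which is the standard non-regular language (pump s = a^p b^p).

Note that the bare facts "L₁ regular, L₂ non-regular" do not settle the question by themselves: the closure of regular languages under ∪, ∩, complement and difference applies only when BOTH operands are regular. With a non-regular operand the result can come out regular or non-regular depending on the specific languages, so one has to work out L₁ ∩ L₂ for this particular pair, as above.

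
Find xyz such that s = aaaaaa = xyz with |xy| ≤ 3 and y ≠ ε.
x = '', y = 'aa', z = 'aaaa'

For s = aaaaaa and p = 3, one valid decomposition is:
- x = '' (length 0)
- y = 'aa' (length 2)
- z = 'aaaa' (length 4)

Verification:
- xyz = '' + 'aa' + 'aaaa' = aaaaaa ✓
- |xy| = 2 ≤ 3 ✓
- |y| = 2 > 0 ✓

All pumping lemma constraints are satisfied.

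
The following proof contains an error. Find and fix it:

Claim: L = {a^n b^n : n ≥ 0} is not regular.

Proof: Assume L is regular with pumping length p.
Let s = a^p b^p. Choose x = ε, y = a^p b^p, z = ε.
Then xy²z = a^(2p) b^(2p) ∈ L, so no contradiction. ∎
Error: The decomposition violates |xy| ≤ p. With y = a^p b^p, |xy| = |y| = 2p > p. (The proof also miscomputes xy²z, which would be a^p b^p a^p b^p rather than a^(2p) b^(2p), and it wrongly treats one harmless decomposition as settling the matter — the prover does not get to choose the decomposition.)

Correction: The pumping lemma requires |xy| ≤ p, and the argument must handle every decomposition satisfying |xy| ≤ p, |y| ≥ 1. Since s starts with p a's, any such y consists only of a's, say y = a^k with k ≥ 1. Then xy²z = a^(p+k) b^p has unequal numbers of a's and b's, so xy²z ∉ L — the required contradiction.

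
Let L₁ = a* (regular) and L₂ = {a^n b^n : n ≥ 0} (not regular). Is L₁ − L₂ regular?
Yes — L₁ − L₂ is regular.

The only string of a* that lies in {a^n b^n} is ε, so L₁ − L₂ = a* − {ε} = a⁺ = aa*, which is regular.

Note that the bare facts "L₁ regular, L₂ non-regular" do not settle the question by themselves: the closure of regular languages under ∪, ∩, complement and difference applies only when BOTH operands are regular. With a non-regular operand the result can come out regular or non-regular depending on the specific languages, so one has to work out L₁ − L₂ for this particular pair, as above.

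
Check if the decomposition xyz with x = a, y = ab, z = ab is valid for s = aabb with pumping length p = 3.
Violated: xyz = s

The decomposition x = a, y = ab, z = ab for s = aabb with p = 3
violates the constraint: xyz = s

xyz = 'a' + 'ab' + 'ab' = 'aabab' ≠ 'aabb' = s. The decomposition doesn't reconstruct s.

Pumping lemma constraints:
1. xyz = s (decomposition is valid)
2. |xy| ≤ p
3. |y| > 0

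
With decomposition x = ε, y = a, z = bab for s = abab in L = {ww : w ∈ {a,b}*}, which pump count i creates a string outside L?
i = 3

xy³z = ε · aaa · bab = aaabab; aaabab has length 6; its halves are aaa and bab, which differ, so it is not in L.
(Other choices also work, e.g. i = 0, 2; only i = 1 is guaranteed to stay in L since xy¹z = s.)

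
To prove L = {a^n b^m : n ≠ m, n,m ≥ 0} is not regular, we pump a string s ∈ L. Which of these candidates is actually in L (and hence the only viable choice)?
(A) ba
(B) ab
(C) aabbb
(C) aabbb

The pumping lemma is applied to a string s that lies in L, so first check membership of each option:
- (A) ba has an a after a b, so it is not of the form a^n b^m and is not in L ✗
- (B) ab = a^1 b^1 has n = m = 1, so it is not in L ✗
- (C) aabbb = a^2 b^3 with 2 ≠ 3, so it is in L ✓

Only (C) aabbb is in L, so it is the only candidate that could play the role of s.
(In a complete proof one picks s in terms of the pumping length p so that |s| ≥ p is guaranteed; a fixed string like aabbb illustrates the shape of such an s.)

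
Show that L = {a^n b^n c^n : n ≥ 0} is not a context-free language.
Assume for contradiction that L is context-free, and let p ≥ 1 be the pumping length given by the pumping lemma for CFLs.
Choose s = a^p b^p c^p. Then s ∈ L and |s| = 3p ≥ p.
By the CFL pumping lemma, s = uvxyz for some u, v, x, y, z with |vxy| ≤ p, |vy| ≥ 1, and uv^i xy^i z ∈ L for every i ≥ 0.

Because |vxy| ≤ p, the window vxy cannot contain both an a and a c: any substring of s containing both must include the entire block b^p plus at least one a and one c, so it has length ≥ p + 2 > p.
Hence at least one of the letters a, c does not occur in vy at all.

Take i = 0: the string uxz is obtained from s by deleting |vy| ≥ 1 symbols, so |uxz| = 3p − |vy| < 3p.
But the letter (a or c) that does not occur in vy still occurs exactly p times in uxz. Every string of L with exactly p copies of some letter is a^p b^p c^p, of length 3p. Since |uxz| < 3p, uxz ∉ L.

This contradicts the CFL pumping lemma, which requires uv^i xy^i z ∈ L for all i ≥ 0.
Hence L = {a^n b^n c^n : n ≥ 0} is not context-free. ∎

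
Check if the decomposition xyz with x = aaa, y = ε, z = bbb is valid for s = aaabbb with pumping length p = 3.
Violated: |y| > 0

The decomposition x = aaa, y = ε, z = bbb for s = aaabbb with p = 3
violates the constraint: |y| > 0

|y| = 0, but the pumping lemma requires |y| > 0 (y must be non-empty).

Pumping lemma constraints:
1. xyz = s (decomposition is valid)
2. |xy| ≤ p
3. |y| > 0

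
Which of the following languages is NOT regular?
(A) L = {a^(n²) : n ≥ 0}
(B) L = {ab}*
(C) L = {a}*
(A) {a^(n²) : n ≥ 0}

(A) L = {a^(n²) : n ≥ 0} is NOT regular.

The pumping lemma can be used to prove this:
After pumping, length is no longer a perfect square

The other languages are regular because they can be recognized by finite automata.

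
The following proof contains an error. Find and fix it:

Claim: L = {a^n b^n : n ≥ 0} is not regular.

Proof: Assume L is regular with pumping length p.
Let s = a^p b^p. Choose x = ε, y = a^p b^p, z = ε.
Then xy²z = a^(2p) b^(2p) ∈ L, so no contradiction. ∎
Error: The decomposition violates |xy| ≤ p. With y = a^p b^p, |xy| = |y| = 2p > p. (The proof also miscomputes xy²z, which would be a^p b^p a^p b^p rather than a^(2p) b^(2p), and it wrongly treats one harmless decomposition as settling the matter — the prover does not get to choose the decomposition.)

Correction: The pumping lemma requires |xy| ≤ p, and the argument must handle every decomposition satisfying |xy| ≤ p, |y| ≥ 1. Since s starts with p a's, any such y consists only of a's, say y = a^k with k ≥ 1. Then xy²z = a^(p+k) b^p has unequal numbers of a's and b's, so xy²z ∉ L — the required contradiction.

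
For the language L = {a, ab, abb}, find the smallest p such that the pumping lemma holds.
p = 4

For a finite language L, the pumping lemma holds vacuously if p > max|s| for s ∈ L.

The longest string in L = {a, ab, abb} has length 3.
If p = 4, then no string s ∈ L has |s| ≥ p, so the condition is vacuously true.

The minimum pumping length is p = 4.

Why no smaller p works: for any p ≤ 3, the longest string s ∈ L has |s| = 3 ≥ p, so it would
have to be pumpable; but pumping up (i = 2, 3, ...) produces ever longer strings, which cannot all lie in the
finite language L. So the pumping property fails for every p ≤ 3.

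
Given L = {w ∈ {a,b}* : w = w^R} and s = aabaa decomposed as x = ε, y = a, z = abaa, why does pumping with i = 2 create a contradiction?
xy²z = aaabaa ∉ L

Pumping with i = 2 replaces y = a by y² = aa:
- Original: s = xyz = aabaa; aabaa reversed is aabaa, the same string, so it is a palindrome and is in L
- Pumped: xy²z = ε · aa · abaa = aaabaa
- aaabaa reversed is aabaaa ≠ aaabaa, so it is not a palindrome and is not in L

The pumping lemma would require xy²z ∈ L, so this decomposition yields a contradiction.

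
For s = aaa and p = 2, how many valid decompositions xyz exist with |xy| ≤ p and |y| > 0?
3

For s = 'aaa' with pumping length p = 2:

Constraints: |xy| ≤ 2, |y| > 0

Valid decompositions (|xy| ≤ p, |y| ≥ 1):
  • x='', y='a', z='aa'
  • x='a', y='a', z='a'
  • x='', y='aa', z='a'

Total count: 3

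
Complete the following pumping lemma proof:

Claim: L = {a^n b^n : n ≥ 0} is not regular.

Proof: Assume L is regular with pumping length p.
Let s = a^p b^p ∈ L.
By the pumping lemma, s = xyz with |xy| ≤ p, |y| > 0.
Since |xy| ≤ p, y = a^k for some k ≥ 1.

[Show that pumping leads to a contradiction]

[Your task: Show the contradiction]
Consider xy²z = a^(p+k) b^p.

Since k ≥ 1, we have p + k > p.
So xy²z has more a's than b's: (p+k) a's vs p b's.
This means xy²z ∉ L because a^n b^n requires equal counts.

This contradicts the pumping lemma which states xy²z ∈ L.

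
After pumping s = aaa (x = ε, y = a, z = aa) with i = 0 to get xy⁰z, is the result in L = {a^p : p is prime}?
Yes

xy⁰z = ε · ε · aa = aa.
aa has length 2, which is prime, so it is in L.
(A single pumped string landing in L is not a contradiction by itself; a non-regularity proof needs some i for which xy^i z ∉ L, for every admissible decomposition.)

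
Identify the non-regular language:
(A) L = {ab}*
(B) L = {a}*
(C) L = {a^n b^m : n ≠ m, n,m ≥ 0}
(C) {a^n b^m : n ≠ m, n,m ≥ 0}

(C) L = {a^n b^m : n ≠ m, n,m ≥ 0} is NOT regular.

The pumping lemma can be used to prove this:
After pumping a's, we can make n = m

The other languages are regular because they can be recognized by finite automata.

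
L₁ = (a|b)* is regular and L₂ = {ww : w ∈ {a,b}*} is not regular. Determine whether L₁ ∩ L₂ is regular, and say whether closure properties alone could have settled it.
No — L₁ ∩ L₂ is not regular.

(a|b)* is all strings over {a,b}, so L₁ ∩ L₂ = {ww : w ∈ {a,b}*} = L₂ itself, which is not regular (pump s = a^p b a^p b).

Note that the bare facts "L₁ regular, L₂ non-regular" do not settle the question by themselves: the closure of regular languages under ∪, ∩, complement and difference applies only when BOTH operands are regular. With a non-regular operand the result can come out regular or non-regular depending on the specific languages, so one has to work out L₁ ∩ L₂ for this particular pair, as above.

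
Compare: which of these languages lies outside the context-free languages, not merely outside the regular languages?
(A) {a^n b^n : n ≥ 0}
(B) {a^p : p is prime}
(B) {a^p : p is prime}

(B) {a^p : p is prime} requires the CFL pumping lemma.

- {a^n b^n : n ≥ 0} is context-free (but not regular)
  • Can be shown non-regular with the regular pumping lemma
  • After pumping, the number of a's and b's become unequal

- {a^p : p is prime} is NOT context-free
  • Requires the CFL pumping lemma to prove
  • The CFL pumping lemma also fails because prime gaps are unbounded

The CFL pumping lemma is "stronger" in that it can prove non-membership
in the larger class of context-free languages.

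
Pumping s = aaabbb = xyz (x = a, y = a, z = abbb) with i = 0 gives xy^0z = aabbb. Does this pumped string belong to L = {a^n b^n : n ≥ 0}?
No

xy⁰z = a · ε · abbb = aabbb.
aabbb has 2 a's and 3 b's; 2 ≠ 3, so it is not in L.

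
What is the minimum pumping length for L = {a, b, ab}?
p = 3

For a finite language L, the pumping lemma holds vacuously if p > max|s| for s ∈ L.

The longest string in L = {a, b, ab} has length 2.
If p = 3, then no string s ∈ L has |s| ≥ p, so the condition is vacuously true.

The minimum pumping length is p = 3.

Why no smaller p works: for any p ≤ 2, the longest string s ∈ L has |s| = 2 ≥ p, so it would
have to be pumpable; but pumping up (i = 2, 3, ...) produces ever longer strings, which cannot all lie in the
finite language L. So the pumping property fails for every p ≤ 2.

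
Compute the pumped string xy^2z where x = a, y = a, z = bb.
aaabb

Given x = 'a', y = 'a', z = 'bb' and i = 2:

xy^2z = x + y·y·...·y (2 times) + z
       = 'a' + 'a'^2 + 'bb'
       = 'a' + 'aa' + 'bb'
       = 'aaabb'

The pumped string is 'aaabb' with length 5.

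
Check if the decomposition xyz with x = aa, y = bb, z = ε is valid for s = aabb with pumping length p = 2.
Violated: |xy| ≤ p

The decomposition x = aa, y = bb, z = ε for s = aabb with p = 2
violates the constraint: |xy| ≤ p

|xy| = |aabb| = 4 > 2 = p. The decomposition puts too many characters in xy.

Pumping lemma constraints:
1. xyz = s (decomposition is valid)
2. |xy| ≤ p
3. |y| > 0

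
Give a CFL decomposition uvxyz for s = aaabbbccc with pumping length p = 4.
u='aa', v='a', x='bb', y='b', z='ccc'

For s = aaabbbccc with pumping length p = 4:

One valid decomposition:
- u = 'aa'
- v = 'a'
- x = 'bb'
- y = 'b'
- z = 'ccc'

Verification:
- uvxyz = 'aa' + 'a' + 'bb' + 'b' + 'ccc' = aaabbbccc ✓
- |vxy| = |'abbb'| = 4 ≤ 4 ✓
- |vy| = |'ab'| = 2 > 0 ✓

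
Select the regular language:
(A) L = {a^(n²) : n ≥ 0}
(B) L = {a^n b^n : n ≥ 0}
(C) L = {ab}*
(C) {ab}*

(C) L = {ab}* is regular.

This can be recognized by a finite automaton (DFA/NFA).
Regular expressions like {ab}* define regular languages.

The other choices are not regular:
- {a^n b^n : n ≥ 0}: After pumping, the number of a's and b's become unequal
- {a^(n²) : n ≥ 0}: After pumping, length is no longer a perfect square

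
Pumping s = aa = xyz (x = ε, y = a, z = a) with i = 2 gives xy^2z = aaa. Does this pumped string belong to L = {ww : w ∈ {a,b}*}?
No

xy²z = ε · aa · a = aaa.
aaa has odd length 3, so it cannot be written as ww and is not in L.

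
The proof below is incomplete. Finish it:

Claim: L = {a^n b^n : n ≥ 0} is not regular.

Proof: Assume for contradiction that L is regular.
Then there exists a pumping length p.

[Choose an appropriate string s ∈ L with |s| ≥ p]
s = a^p b^p

This string is in L (has equal a's and b's) and has length 2p ≥ p.
Any decomposition xyz with |xy| ≤ p means y consists only of a's,
so pumping will unbalance the counts.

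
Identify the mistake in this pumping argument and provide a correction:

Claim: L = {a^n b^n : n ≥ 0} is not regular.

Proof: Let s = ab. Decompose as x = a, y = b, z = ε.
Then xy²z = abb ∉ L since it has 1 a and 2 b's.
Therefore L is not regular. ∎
Error: The string s = ab might be shorter than the pumping length p.

Correction: Choose s = a^p b^p to ensure |s| ≥ p. Also, the decomposition is wrong: with |xy| ≤ p, y cannot include b's when s starts with p a's.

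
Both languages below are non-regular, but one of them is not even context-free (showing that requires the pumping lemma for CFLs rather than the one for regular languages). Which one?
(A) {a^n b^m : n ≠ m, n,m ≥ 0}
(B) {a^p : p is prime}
(B) {a^p : p is prime}

(B) {a^p : p is prime} requires the CFL pumping lemma.

- {a^n b^m : n ≠ m, n,m ≥ 0} is context-free (but not regular)
  • Can be shown non-regular with the regular pumping lemma
  • After pumping a's, we can make n = m

- {a^p : p is prime} is NOT context-free
  • Requires the CFL pumping lemma to prove
  • The CFL pumping lemma also fails because prime gaps are unbounded

The CFL pumping lemma is "stronger" in that it can prove non-membership
in the larger class of context-free languages.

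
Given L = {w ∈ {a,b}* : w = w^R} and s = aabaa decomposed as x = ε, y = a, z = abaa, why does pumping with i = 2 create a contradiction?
xy²z = aaabaa ∉ L

Pumping with i = 2 replaces y = a by y² = aa:
- Original: s = xyz = aabaa; aabaa reversed is aabaa, the same string, so it is a palindrome and is in L
- Pumped: xy²z = ε · aa · abaa = aaabaa
- aaabaa reversed is aabaaa ≠ aaabaa, so it is not a palindrome and is not in L

The pumping lemma would require xy²z ∈ L, so this decomposition yields a contradiction.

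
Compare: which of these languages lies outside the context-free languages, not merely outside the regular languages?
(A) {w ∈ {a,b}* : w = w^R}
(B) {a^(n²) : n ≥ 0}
(B) {a^(n²) : n ≥ 0}

(B) {a^(n²) : n ≥ 0} requires the CFL pumping lemma.

- {w ∈ {a,b}* : w = w^R} is context-free (but not regular)
  • Can be shown non-regular with the regular pumping lemma
  • After pumping, the string is no longer symmetric

- {a^(n²) : n ≥ 0} is NOT context-free
  • Requires the CFL pumping lemma to prove
  • Gaps between squares grow unboundedly

The CFL pumping lemma is "stronger" in that it can prove non-membership
in the larger class of context-free languages.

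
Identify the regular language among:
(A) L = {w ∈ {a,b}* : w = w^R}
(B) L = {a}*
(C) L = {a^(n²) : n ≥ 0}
(B) {a}*

(B) L = {a}* is regular.

This can be recognized by a finite automaton (DFA/NFA).
Regular expressions like {a}* define regular languages.

The other choices are not regular:
- {w ∈ {a,b}* : w = w^R}: After pumping, the string is no longer symmetric
- {a^(n²) : n ≥ 0}: After pumping, length is no longer a perfect square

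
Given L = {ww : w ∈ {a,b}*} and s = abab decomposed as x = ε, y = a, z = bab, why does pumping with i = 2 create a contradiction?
xy²z = aabab ∉ L

Pumping with i = 2 replaces y = a by y² = aa:
- Original: s = xyz = abab; abab splits into halves ab · ab, which are equal, so it is in L (w = ab)
- Pumped: xy²z = ε · aa · bab = aabab
- aabab has odd length 5, so it cannot be written as ww and is not in L

The pumping lemma would require xy²z ∈ L, so this decomposition yields a contradiction.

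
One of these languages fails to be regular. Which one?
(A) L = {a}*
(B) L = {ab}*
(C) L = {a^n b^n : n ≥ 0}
(C) {a^n b^n : n ≥ 0}

(C) L = {a^n b^n : n ≥ 0} is NOT regular.

The pumping lemma can be used to prove this:
After pumping, the number of a's and b's become unequal

The other languages are regular because they can be recognized by finite automata.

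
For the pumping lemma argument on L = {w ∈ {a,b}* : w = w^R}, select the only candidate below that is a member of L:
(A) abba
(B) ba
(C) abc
(A) abba

The pumping lemma is applied to a string s that lies in L, so first check membership of each option:
- (A) abba reversed is abba, the same string, so it is a palindrome and is in L ✓
- (B) ba reversed is ab ≠ ba, so it is not a palindrome and is not in L ✗
- (C) abc reversed is cba ≠ abc, so it is not a palindrome and is not in L ✗

Only (A) abba is in L, so it is the only candidate that could play the role of s.
(In a complete proof one picks s in terms of the pumping length p so that |s| ≥ p is guaranteed; a fixed string like abba illustrates the shape of such an s.)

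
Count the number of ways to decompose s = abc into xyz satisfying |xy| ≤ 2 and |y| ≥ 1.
3

For s = 'abc' with pumping length p = 2:

Constraints: |xy| ≤ 2, |y| > 0

Valid decompositions (|xy| ≤ p, |y| ≥ 1):
  • x='', y='a', z='bc'
  • x='a', y='b', z='c'
  • x='', y='ab', z='c'

Total count: 3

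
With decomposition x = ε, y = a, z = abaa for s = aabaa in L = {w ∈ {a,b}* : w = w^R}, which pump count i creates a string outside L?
i = 0

xy⁰z = ε · ε · abaa = abaa; abaa reversed is aaba ≠ abaa, so it is not a palindrome and is not in L.
(Other choices also work, e.g. i = 2, 3; only i = 1 is guaranteed to stay in L since xy¹z = s.)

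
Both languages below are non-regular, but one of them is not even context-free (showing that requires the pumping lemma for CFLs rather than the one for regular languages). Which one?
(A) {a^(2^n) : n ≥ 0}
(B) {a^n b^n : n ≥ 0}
(A) {a^(2^n) : n ≥ 0}

(A) {a^(2^n) : n ≥ 0} requires the CFL pumping lemma.

- {a^n b^n : n ≥ 0} is context-free (but not regular)
  • Can be shown non-regular with the regular pumping lemma
  • After pumping, the number of a's and b's become unequal

- {a^(2^n) : n ≥ 0} is NOT context-free
  • Requires the CFL pumping lemma to prove
  • Gaps between powers of 2 grow exponentially

The CFL pumping lemma is "stronger" in that it can prove non-membership
in the larger class of context-free languages.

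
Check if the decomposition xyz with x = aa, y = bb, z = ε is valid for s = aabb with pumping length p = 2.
Violated: |xy| ≤ p

The decomposition x = aa, y = bb, z = ε for s = aabb with p = 2
violates the constraint: |xy| ≤ p

|xy| = |aabb| = 4 > 2 = p. The decomposition puts too many characters in xy.

Pumping lemma constraints:
1. xyz = s (decomposition is valid)
2. |xy| ≤ p
3. |y| > 0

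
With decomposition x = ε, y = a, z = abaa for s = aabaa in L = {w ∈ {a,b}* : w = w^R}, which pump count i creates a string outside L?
i = 0

xy⁰z = ε · ε · abaa = abaa; abaa reversed is aaba ≠ abaa, so it is not a palindrome and is not in L.
(Other choices also work, e.g. i = 2, 3; only i = 1 is guaranteed to stay in L since xy¹z = s.)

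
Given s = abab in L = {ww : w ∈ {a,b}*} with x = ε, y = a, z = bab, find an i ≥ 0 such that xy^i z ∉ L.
i = 3

xy³z = ε · aaa · bab = aaabab; aaabab has length 6; its halves are aaa and bab, which differ, so it is not in L.
(Other choices also work, e.g. i = 0, 2; only i = 1 is guaranteed to stay in L since xy¹z = s.)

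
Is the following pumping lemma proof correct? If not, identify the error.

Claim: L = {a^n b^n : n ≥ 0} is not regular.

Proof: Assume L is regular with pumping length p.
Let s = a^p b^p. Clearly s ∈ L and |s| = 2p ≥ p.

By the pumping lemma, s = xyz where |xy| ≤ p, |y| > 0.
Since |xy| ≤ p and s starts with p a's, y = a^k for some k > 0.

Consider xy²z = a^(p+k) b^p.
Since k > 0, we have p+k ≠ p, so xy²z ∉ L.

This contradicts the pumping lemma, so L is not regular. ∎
The proof is correct.

This proof is valid because:
1. The string s = a^p b^p is correctly in L
2. The decomposition analysis is correct: y must consist only of a's
3. The contradiction is valid: pumping increases a's but not b's
4. The conclusion follows logically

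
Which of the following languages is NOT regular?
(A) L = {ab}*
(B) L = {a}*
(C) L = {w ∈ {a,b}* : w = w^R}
(C) {w ∈ {a,b}* : w = w^R}

(C) L = {w ∈ {a,b}* : w = w^R} is NOT regular.

The pumping lemma can be used to prove this:
After pumping, the string is no longer symmetric

The other languages are regular because they can be recognized by finite automata.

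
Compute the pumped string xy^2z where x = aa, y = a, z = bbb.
aaaabbb

Given x = 'aa', y = 'a', z = 'bbb' and i = 2:

xy^2z = x + y·y·...·y (2 times) + z
       = 'aa' + 'a'^2 + 'bbb'
       = 'aa' + 'aa' + 'bbb'
       = 'aaaabbb'

The pumped string is 'aaaabbb' with length 7.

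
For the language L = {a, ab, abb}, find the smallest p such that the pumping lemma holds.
p = 4

For a finite language L, the pumping lemma holds vacuously if p > max|s| for s ∈ L.

The longest string in L = {a, ab, abb} has length 3.
If p = 4, then no string s ∈ L has |s| ≥ p, so the condition is vacuously true.

The minimum pumping length is p = 4.

Why no smaller p works: for any p ≤ 3, the longest string s ∈ L has |s| = 3 ≥ p, so it would
have to be pumpable; but pumping up (i = 2, 3, ...) produces ever longer strings, which cannot all lie in the
finite language L. So the pumping property fails for every p ≤ 3.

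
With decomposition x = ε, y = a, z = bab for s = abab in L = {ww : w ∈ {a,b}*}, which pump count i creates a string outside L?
i = 2

xy²z = ε · aa · bab = aabab; aabab has odd length 5, so it cannot be written as ww and is not in L.
(Other choices also work, e.g. i = 0, 3; only i = 1 is guaranteed to stay in L since xy¹z = s.)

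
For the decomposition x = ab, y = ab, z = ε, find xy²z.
ababab

Given x = 'ab', y = 'ab', z = '' and i = 2:

xy^2z = x + y·y·...·y (2 times) + z
       = 'ab' + 'ab'^2 + ''
       = 'ab' + 'abab' + ''
       = 'ababab'

The pumped string is 'ababab' with length 6.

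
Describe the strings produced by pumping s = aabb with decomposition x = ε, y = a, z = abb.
{xy^i z : i ≥ 0} = {a^(i+1) b^2 : i ≥ 0} = {abb, aabb, aaabb, ...}

With x = ε, y = a, z = abb: Starting with aabb and pumping the first 'a' (z = abb keeps the second 'a'), we get strings with i+1 a's followed by 2 b's for i = 0, 1, 2, ...; note bb is not produced because z always contributes one a.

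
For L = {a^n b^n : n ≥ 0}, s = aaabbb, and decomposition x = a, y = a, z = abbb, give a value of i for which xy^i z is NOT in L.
i = 2

xy²z = a · aa · abbb = aaaabbb; aaaabbb has 4 a's and 3 b's; 4 ≠ 3, so it is not in L.
(Other choices also work, e.g. i = 0, 3; only i = 1 is guaranteed to stay in L since xy¹z = s.)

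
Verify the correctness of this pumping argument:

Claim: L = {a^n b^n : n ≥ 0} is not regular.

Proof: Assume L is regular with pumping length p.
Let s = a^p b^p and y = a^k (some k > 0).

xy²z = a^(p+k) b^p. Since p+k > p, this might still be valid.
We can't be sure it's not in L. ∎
The proof is INCORRECT.

Error: The conclusion is wrong.
xy²z = a^(p+k) b^p is definitely NOT in L because the number of a's (p+k) ≠ number of b's (p).
The proof incorrectly doubts what is actually a valid contradiction.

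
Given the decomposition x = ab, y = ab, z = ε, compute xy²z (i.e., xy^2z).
ababab

Given x = 'ab', y = 'ab', z = '' and i = 2:

xy^2z = x + y·y·...·y (2 times) + z
       = 'ab' + 'ab'^2 + ''
       = 'ab' + 'abab' + ''
       = 'ababab'

The pumped string is 'ababab' with length 6.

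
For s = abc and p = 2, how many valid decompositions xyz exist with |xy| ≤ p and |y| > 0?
3

For s = 'abc' with pumping length p = 2:

Constraints: |xy| ≤ 2, |y| > 0

Valid decompositions (|xy| ≤ p, |y| ≥ 1):
  • x='', y='a', z='bc'
  • x='a', y='b', z='c'
  • x='', y='ab', z='c'

Total count: 3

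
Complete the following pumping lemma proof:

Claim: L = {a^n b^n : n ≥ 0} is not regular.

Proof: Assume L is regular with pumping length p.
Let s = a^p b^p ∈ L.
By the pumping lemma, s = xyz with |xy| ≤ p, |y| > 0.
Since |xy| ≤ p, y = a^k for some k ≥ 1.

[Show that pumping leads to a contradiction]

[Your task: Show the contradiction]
Consider xy²z = a^(p+k) b^p.

Since k ≥ 1, we have p + k > p.
So xy²z has more a's than b's: (p+k) a's vs p b's.
This means xy²z ∉ L because a^n b^n requires equal counts.

This contradicts the pumping lemma which states xy²z ∈ L.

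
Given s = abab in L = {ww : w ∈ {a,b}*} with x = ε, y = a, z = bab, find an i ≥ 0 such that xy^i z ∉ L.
i = 0

xy⁰z = ε · ε · bab = bab; bab has odd length 3, so it cannot be written as ww and is not in L.
(Other choices also work, e.g. i = 2, 3; only i = 1 is guaranteed to stay in L since xy¹z = s.)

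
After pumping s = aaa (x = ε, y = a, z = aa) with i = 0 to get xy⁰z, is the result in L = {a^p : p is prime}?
Yes

xy⁰z = ε · ε · aa = aa.
aa has length 2, which is prime, so it is in L.
(A single pumped string landing in L is not a contradiction by itself; a non-regularity proof needs some i for which xy^i z ∉ L, for every admissible decomposition.)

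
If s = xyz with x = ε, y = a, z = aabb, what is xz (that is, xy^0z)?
aabb

Given x = '', y = 'a', z = 'aabb' and i = 0:

xy^0z = x + y·y·...·y (0 times) + z
       = '' + 'a'^0 + 'aabb'
       = '' + '' + 'aabb'
       = 'aabb'

The pumped string is 'aabb' with length 4.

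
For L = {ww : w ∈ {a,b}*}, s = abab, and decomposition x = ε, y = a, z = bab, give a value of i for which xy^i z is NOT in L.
i = 0

xy⁰z = ε · ε · bab = bab; bab has odd length 3, so it cannot be written as ww and is not in L.
(Other choices also work, e.g. i = 2, 3; only i = 1 is guaranteed to stay in L since xy¹z = s.)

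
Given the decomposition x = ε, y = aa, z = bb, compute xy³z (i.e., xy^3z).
aaaaaabb

Given x = '', y = 'aa', z = 'bb' and i = 3:

xy^3z = x + y·y·...·y (3 times) + z
       = '' + 'aa'^3 + 'bb'
       = '' + 'aaaaaa' + 'bb'
       = 'aaaaaabb'

The pumped string is 'aaaaaabb' with length 8.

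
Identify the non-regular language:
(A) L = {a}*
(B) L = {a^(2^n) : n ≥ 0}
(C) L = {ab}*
(B) {a^(2^n) : n ≥ 0}

(B) L = {a^(2^n) : n ≥ 0} is NOT regular.

The pumping lemma can be used to prove this:
After pumping, length is no longer a power of 2

The other languages are regular because they can be recognized by finite automata.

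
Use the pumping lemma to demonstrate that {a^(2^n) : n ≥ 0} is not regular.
Assume for contradiction that L is regular, and let p ≥ 1 be the pumping length given by the pumping lemma.
Choose s = a^(2^p). Then s ∈ L and |s| = 2^p ≥ p.
By the pumping lemma, s = xyz for some x, y, z with |xy| ≤ p, |y| ≥ 1, and xy^i z ∈ L for every i ≥ 0.
Here y = a^k for some k with 1 ≤ k ≤ |xy| ≤ p, and p < 2^p.

Take i = 2: |xy²z| = 2^p + k.
Now 2^p < 2^p + k ≤ 2^p + p < 2^p + 2^p = 2^(p+1).
So |xy²z| lies strictly between the consecutive powers of two 2^p and 2^(p+1), hence is not a power of 2, and xy²z ∉ L.

This contradicts the pumping lemma, which requires xy^i z ∈ L for all i ≥ 0.
Hence L = {a^(2^n) : n ≥ 0} is not regular. ∎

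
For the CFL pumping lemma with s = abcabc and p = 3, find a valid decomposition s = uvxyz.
u='ab', v='c', x='a', y='b', z='c'

For s = abcabc with pumping length p = 3:

One valid decomposition:
- u = 'ab'
- v = 'c'
- x = 'a'
- y = 'b'
- z = 'c'

Verification:
- uvxyz = 'ab' + 'c' + 'a' + 'b' + 'c' = abcabc ✓
- |vxy| = |'cab'| = 3 ≤ 3 ✓
- |vy| = |'cb'| = 2 > 0 ✓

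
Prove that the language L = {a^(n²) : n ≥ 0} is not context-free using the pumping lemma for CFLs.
Assume for contradiction that L is context-free, and let p ≥ 1 be the pumping length given by the pumping lemma for CFLs.
Choose s = a^(p²). Then s ∈ L and |s| = p² ≥ p.
By the CFL pumping lemma, s = uvxyz for some u, v, x, y, z with |vxy| ≤ p, |vy| ≥ 1, and uv^i xy^i z ∈ L for every i ≥ 0.
All symbols are a's, so only lengths matter: let k = |vy|, with 1 ≤ k ≤ |vxy| ≤ p.

Take i = 2: |uv²xy²z| = p² + k, and p² < p² + k ≤ p² + p < (p + 1)².
So the length lies strictly between consecutive squares and is not a perfect square; uv²xy²z ∉ L.

This contradicts the CFL pumping lemma, which requires uv^i xy^i z ∈ L for all i ≥ 0.
Hence L = {a^(n²) : n ≥ 0} is not context-free. ∎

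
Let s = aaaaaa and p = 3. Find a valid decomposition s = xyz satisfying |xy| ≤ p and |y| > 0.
x = 'a', y = 'aa', z = 'aaa'

For s = aaaaaa and p = 3, one valid decomposition is:
- x = 'a' (length 1)
- y = 'aa' (length 2)
- z = 'aaa' (length 3)

Verification:
- xyz = 'a' + 'aa' + 'aaa' = aaaaaa ✓
- |xy| = 3 ≤ 3 ✓
- |y| = 2 > 0 ✓

All pumping lemma constraints are satisfied.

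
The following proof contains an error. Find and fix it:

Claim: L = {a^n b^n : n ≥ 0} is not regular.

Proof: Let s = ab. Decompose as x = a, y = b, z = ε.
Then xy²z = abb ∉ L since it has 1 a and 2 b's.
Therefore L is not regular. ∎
Error: The string s = ab might be shorter than the pumping length p.

Correction: Choose s = a^p b^p to ensure |s| ≥ p. Also, the decomposition is wrong: with |xy| ≤ p, y cannot include b's when s starts with p a's.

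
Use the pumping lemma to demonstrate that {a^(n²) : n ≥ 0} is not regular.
Assume for contradiction that L is regular, and let p ≥ 1 be the pumping length given by the pumping lemma.
Choose s = a^(p²). Then s ∈ L and |s| = p² ≥ p.
By the pumping lemma, s = xyz for some x, y, z with |xy| ≤ p, |y| ≥ 1, and xy^i z ∈ L for every i ≥ 0.
Here y = a^k for some k with 1 ≤ k ≤ |xy| ≤ p.

Take i = 2: |xy²z| = p² + k.
Now p² < p² + k ≤ p² + p < p² + 2p + 1 = (p + 1)².
So |xy²z| lies strictly between the consecutive squares p² and (p + 1)², hence is not a perfect square, and xy²z ∉ L.

This contradicts the pumping lemma, which requires xy^i z ∈ L for all i ≥ 0.
Hence L = {a^(n²) : n ≥ 0} is not regular. ∎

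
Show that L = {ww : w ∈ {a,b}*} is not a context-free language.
Assume for contradiction that L is context-free, and let p ≥ 1 be the pumping length given by the pumping lemma for CFLs.
Choose s = a^p b^p a^p b^p. Then s ∈ L (take w = a^p b^p) and |s| = 4p ≥ p.
By the CFL pumping lemma, s = uvxyz for some u, v, x, y, z with |vxy| ≤ p, |vy| ≥ 1, and uv^i xy^i z ∈ L for every i ≥ 0.

Write s as four blocks A₁ B₁ A₂ B₂ with A₁ = A₂ = a^p and B₁ = B₂ = b^p. Since |vxy| ≤ p, the window vxy lies inside at most two adjacent blocks. Take i = 0 and let t = uxz, so |t| = 4p − |vy| with 1 ≤ |vy| ≤ p. If |t| is odd, t ∉ L immediately, so assume |vy| is even (hence |vy| ≥ 2) and |t|/2 = 2p − |vy|/2, which satisfies p ≤ |t|/2 ≤ 2p − 1.

Case 1 (vxy inside A₁B₁): t = a^(p−j) b^(p−l) a^p b^p with j + l = |vy|. The second half of t has length < 2p, so it is a suffix of the trailing a^p b^p and ends in b; the first half is a^(p−j) b^(p−l) a^((j+l)/2), which ends in a because (j+l)/2 ≥ 1. The halves differ, so t ∉ L.

Case 2 (vxy inside B₁A₂, straddling the middle): t = a^p b^(p−j) a^(p−l) b^p with j + l = |vy|. If t = ww, then w is a prefix of t of length ≥ p, so w begins with a^p; and w is a suffix of t of length ≥ p, so w ends with b^p. That forces |w| ≥ 2p, contradicting |w| = |t|/2 ≤ 2p − 1. So t ∉ L.

Case 3 (vxy inside A₂B₂): t = a^p b^p a^(p−j) b^(p−l) with j + l = |vy|. The first half of t is a prefix of a^p b^p, so it begins with a; the second half is b^((j+l)/2) a^(p−j) b^(p−l), which begins with b. The halves differ, so t ∉ L.

In every case uv⁰xy⁰z = uxz ∉ L.

This contradicts the CFL pumping lemma, which requires uv^i xy^i z ∈ L for all i ≥ 0.
Hence L = {ww : w ∈ {a,b}*} is not context-free. ∎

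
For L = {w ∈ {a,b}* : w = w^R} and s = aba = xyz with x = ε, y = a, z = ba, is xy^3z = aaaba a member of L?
No

xy³z = ε · aaa · ba = aaaba.
aaaba reversed is abaaa ≠ aaaba, so it is not a palindrome and is not in L.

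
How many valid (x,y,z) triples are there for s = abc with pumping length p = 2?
3

For s = 'abc' with pumping length p = 2:

Constraints: |xy| ≤ 2, |y| > 0

Valid decompositions (|xy| ≤ p, |y| ≥ 1):
  • x='', y='a', z='bc'
  • x='a', y='b', z='c'
  • x='', y='ab', z='c'

Total count: 3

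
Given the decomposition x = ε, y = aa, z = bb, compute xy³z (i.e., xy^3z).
aaaaaabb

Given x = '', y = 'aa', z = 'bb' and i = 3:

xy^3z = x + y·y·...·y (3 times) + z
       = '' + 'aa'^3 + 'bb'
       = '' + 'aaaaaa' + 'bb'
       = 'aaaaaabb'

The pumped string is 'aaaaaabb' with length 8.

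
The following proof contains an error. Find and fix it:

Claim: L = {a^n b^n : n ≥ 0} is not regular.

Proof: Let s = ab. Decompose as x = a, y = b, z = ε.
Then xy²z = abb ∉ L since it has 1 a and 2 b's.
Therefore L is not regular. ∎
Error: The string s = ab might be shorter than the pumping length p.

Correction: Choose s = a^p b^p to ensure |s| ≥ p. Also, the decomposition is wrong: with |xy| ≤ p, y cannot include b's when s starts with p a's.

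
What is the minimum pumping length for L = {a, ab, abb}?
p = 4

For a finite language L, the pumping lemma holds vacuously if p > max|s| for s ∈ L.

The longest string in L = {a, ab, abb} has length 3.
If p = 4, then no string s ∈ L has |s| ≥ p, so the condition is vacuously true.

The minimum pumping length is p = 4.

Why no smaller p works: for any p ≤ 3, the longest string s ∈ L has |s| = 3 ≥ p, so it would
have to be pumpable; but pumping up (i = 2, 3, ...) produces ever longer strings, which cannot all lie in the
finite language L. So the pumping property fails for every p ≤ 3.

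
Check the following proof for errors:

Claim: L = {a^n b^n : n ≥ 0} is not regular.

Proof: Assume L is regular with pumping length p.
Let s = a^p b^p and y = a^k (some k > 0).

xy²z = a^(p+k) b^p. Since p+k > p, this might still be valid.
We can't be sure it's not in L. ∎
The proof is INCORRECT.

Error: The conclusion is wrong.
xy²z = a^(p+k) b^p is definitely NOT in L because the number of a's (p+k) ≠ number of b's (p).
The proof incorrectly doubts what is actually a valid contradiction.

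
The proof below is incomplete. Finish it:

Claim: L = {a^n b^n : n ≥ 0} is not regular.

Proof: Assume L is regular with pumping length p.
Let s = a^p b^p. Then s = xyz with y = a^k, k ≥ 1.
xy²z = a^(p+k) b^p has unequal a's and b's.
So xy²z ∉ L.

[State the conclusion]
This contradicts the pumping lemma for regular languages,
which guarantees xy^i z ∈ L for all i ≥ 0.

Since our assumption that L is regular leads to a contradiction,
we conclude that L = {a^n b^n : n ≥ 0} is NOT regular. ∎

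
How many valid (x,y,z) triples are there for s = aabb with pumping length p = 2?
3

For s = 'aabb' with pumping length p = 2:

Constraints: |xy| ≤ 2, |y| > 0

Valid decompositions (|xy| ≤ p, |y| ≥ 1):
  • x='', y='a', z='abb'
  • x='a', y='a', z='bb'
  • x='', y='aa', z='bb'

Total count: 3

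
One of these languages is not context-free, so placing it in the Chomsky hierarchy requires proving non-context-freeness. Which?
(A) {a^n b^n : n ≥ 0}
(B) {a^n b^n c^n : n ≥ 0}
(B) {a^n b^n c^n : n ≥ 0}

(B) {a^n b^n c^n : n ≥ 0} requires the CFL pumping lemma.

- {a^n b^n : n ≥ 0} is context-free (but not regular)
  • Can be shown non-regular with the regular pumping lemma
  • After pumping, the number of a's and b's become unequal

- {a^n b^n c^n : n ≥ 0} is NOT context-free
  • Requires the CFL pumping lemma to prove
  • Cannot maintain three equal counts simultaneously

The CFL pumping lemma is "stronger" in that it can prove non-membership
in the larger class of context-free languages.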